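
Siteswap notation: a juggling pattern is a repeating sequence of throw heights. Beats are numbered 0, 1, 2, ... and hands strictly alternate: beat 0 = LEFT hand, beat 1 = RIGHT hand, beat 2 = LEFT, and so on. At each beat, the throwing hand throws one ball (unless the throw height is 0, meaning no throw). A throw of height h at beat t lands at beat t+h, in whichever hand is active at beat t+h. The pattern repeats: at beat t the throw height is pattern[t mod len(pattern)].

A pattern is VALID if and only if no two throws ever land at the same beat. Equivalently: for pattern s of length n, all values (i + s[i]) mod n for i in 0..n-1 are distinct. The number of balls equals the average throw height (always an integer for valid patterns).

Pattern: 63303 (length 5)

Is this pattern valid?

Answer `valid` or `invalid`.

i=0: (i + s[i]) mod n = (0 + 6) mod 5 = 1
i=1: (i + s[i]) mod n = (1 + 3) mod 5 = 4
i=2: (i + s[i]) mod n = (2 + 3) mod 5 = 0
i=3: (i + s[i]) mod n = (3 + 0) mod 5 = 3
i=4: (i + s[i]) mod n = (4 + 3) mod 5 = 2
Residues: [1, 4, 0, 3, 2], distinct: True

Answer: valid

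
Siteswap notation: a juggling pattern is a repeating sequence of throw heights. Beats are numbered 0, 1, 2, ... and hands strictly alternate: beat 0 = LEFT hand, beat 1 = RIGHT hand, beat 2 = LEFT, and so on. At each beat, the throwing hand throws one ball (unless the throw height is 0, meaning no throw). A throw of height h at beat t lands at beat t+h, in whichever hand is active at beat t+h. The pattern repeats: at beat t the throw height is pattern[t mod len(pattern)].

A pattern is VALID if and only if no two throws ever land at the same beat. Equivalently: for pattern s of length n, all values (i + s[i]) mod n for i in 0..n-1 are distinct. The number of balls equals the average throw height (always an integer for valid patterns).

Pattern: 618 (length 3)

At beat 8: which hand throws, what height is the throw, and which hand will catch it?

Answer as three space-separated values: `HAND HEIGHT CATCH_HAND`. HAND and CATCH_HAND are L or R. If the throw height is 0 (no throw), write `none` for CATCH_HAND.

Answer: L 8 L

Derivation:
Beat 8: 8 mod 2 = 0, so hand = L
Throw height = pattern[8 mod 3] = pattern[2] = 8
Lands at beat 8+8=16, 16 mod 2 = 0, so catch hand = L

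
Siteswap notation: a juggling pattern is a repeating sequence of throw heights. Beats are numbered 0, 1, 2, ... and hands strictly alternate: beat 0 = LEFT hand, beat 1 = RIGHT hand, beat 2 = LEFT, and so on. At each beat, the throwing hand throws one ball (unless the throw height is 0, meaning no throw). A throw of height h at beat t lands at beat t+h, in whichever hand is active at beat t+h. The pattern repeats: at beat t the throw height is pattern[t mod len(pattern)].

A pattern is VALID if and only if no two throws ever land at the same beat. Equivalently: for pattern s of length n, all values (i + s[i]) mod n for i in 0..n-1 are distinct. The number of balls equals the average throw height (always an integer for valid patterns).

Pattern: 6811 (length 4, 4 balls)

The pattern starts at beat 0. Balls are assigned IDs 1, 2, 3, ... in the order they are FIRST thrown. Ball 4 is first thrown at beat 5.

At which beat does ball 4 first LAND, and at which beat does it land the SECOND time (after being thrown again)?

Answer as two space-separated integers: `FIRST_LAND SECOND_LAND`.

Answer: 13 21

Derivation:
Beat 0 (L): throw ball1 h=6 -> lands@6:L; in-air after throw: [b1@6:L]
Beat 1 (R): throw ball2 h=8 -> lands@9:R; in-air after throw: [b1@6:L b2@9:R]
Beat 2 (L): throw ball3 h=1 -> lands@3:R; in-air after throw: [b3@3:R b1@6:L b2@9:R]
Beat 3 (R): throw ball3 h=1 -> lands@4:L; in-air after throw: [b3@4:L b1@6:L b2@9:R]
Beat 4 (L): throw ball3 h=6 -> lands@10:L; in-air after throw: [b1@6:L b2@9:R b3@10:L]
Beat 5 (R): throw ball4 h=8 -> lands@13:R; in-air after throw: [b1@6:L b2@9:R b3@10:L b4@13:R]
Beat 6 (L): throw ball1 h=1 -> lands@7:R; in-air after throw: [b1@7:R b2@9:R b3@10:L b4@13:R]
Beat 7 (R): throw ball1 h=1 -> lands@8:L; in-air after throw: [b1@8:L b2@9:R b3@10:L b4@13:R]
Beat 8 (L): throw ball1 h=6 -> lands@14:L; in-air after throw: [b2@9:R b3@10:L b4@13:R b1@14:L]
Beat 9 (R): throw ball2 h=8 -> lands@17:R; in-air after throw: [b3@10:L b4@13:R b1@14:L b2@17:R]
Beat 10 (L): throw ball3 h=1 -> lands@11:R; in-air after throw: [b3@11:R b4@13:R b1@14:L b2@17:R]
Beat 11 (R): throw ball3 h=1 -> lands@12:L; in-air after throw: [b3@12:L b4@13:R b1@14:L b2@17:R]
Beat 12 (L): throw ball3 h=6 -> lands@18:L; in-air after throw: [b4@13:R b1@14:L b2@17:R b3@18:L]
Beat 13 (R): throw ball4 h=8 -> lands@21:R; in-air after throw: [b1@14:L b2@17:R b3@18:L b4@21:R]
Beat 14 (L): throw ball1 h=1 -> lands@15:R; in-air after throw: [b1@15:R b2@17:R b3@18:L b4@21:R]
Beat 15 (R): throw ball1 h=1 -> lands@16:L; in-air after throw: [b1@16:L b2@17:R b3@18:L b4@21:R]
Beat 16 (L): throw ball1 h=6 -> lands@22:L; in-air after throw: [b2@17:R b3@18:L b4@21:R b1@22:L]
Beat 17 (R): throw ball2 h=8 -> lands@25:R; in-air after throw: [b3@18:L b4@21:R b1@22:L b2@25:R]
Beat 18 (L): throw ball3 h=1 -> lands@19:R; in-air after throw: [b3@19:R b4@21:R b1@22:L b2@25:R]
Beat 19 (R): throw ball3 h=1 -> lands@20:L; in-air after throw: [b3@20:L b4@21:R b1@22:L b2@25:R]
Ball 4: thrown@5 h=8 -> first land @13; rethrown@13 h=8 -> second land @21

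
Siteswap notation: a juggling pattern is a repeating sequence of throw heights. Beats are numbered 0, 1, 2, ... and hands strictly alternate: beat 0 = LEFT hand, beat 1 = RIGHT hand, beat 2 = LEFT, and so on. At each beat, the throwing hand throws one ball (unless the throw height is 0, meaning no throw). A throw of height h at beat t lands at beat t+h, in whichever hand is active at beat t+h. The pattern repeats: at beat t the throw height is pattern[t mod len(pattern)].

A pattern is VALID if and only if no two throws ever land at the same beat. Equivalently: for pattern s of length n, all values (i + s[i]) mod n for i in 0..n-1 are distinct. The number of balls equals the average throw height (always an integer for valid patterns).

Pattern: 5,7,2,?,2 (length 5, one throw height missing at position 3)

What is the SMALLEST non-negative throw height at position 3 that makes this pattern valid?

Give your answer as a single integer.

Answer: 4

Derivation:
i=0: (0 + 5) mod 5 = 0
i=1: (1 + 7) mod 5 = 3
i=2: (2 + 2) mod 5 = 4
i=3: s[i]=? (unknown)
i=4: (4 + 2) mod 5 = 1
Known residues: [0, 1, 3, 4]; need a permutation of 0..4, so missing residue r = 2
Need (3 + s) mod 5 = 2; smallest s = (2 - 3) mod 5 = 4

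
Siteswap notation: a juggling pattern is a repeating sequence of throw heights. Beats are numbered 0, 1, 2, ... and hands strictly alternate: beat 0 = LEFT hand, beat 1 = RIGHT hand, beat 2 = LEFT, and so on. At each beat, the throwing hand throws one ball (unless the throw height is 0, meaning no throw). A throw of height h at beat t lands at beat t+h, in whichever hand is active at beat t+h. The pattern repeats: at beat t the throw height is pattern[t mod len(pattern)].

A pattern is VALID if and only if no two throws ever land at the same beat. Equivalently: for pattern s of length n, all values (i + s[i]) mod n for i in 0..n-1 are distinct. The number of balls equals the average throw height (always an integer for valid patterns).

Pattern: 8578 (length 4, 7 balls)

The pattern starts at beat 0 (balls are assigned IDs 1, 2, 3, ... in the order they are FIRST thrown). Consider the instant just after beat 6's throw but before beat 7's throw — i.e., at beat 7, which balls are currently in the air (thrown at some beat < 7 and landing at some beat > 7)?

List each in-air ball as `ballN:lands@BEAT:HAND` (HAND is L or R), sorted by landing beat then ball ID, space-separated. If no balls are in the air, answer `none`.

Answer: ball1:lands@8:L ball3:lands@9:R ball6:lands@10:L ball4:lands@11:R ball5:lands@12:L ball2:lands@13:R

Derivation:
Beat 0 (L): throw ball1 h=8 -> lands@8:L; in-air after throw: [b1@8:L]
Beat 1 (R): throw ball2 h=5 -> lands@6:L; in-air after throw: [b2@6:L b1@8:L]
Beat 2 (L): throw ball3 h=7 -> lands@9:R; in-air after throw: [b2@6:L b1@8:L b3@9:R]
Beat 3 (R): throw ball4 h=8 -> lands@11:R; in-air after throw: [b2@6:L b1@8:L b3@9:R b4@11:R]
Beat 4 (L): throw ball5 h=8 -> lands@12:L; in-air after throw: [b2@6:L b1@8:L b3@9:R b4@11:R b5@12:L]
Beat 5 (R): throw ball6 h=5 -> lands@10:L; in-air after throw: [b2@6:L b1@8:L b3@9:R b6@10:L b4@11:R b5@12:L]
Beat 6 (L): throw ball2 h=7 -> lands@13:R; in-air after throw: [b1@8:L b3@9:R b6@10:L b4@11:R b5@12:L b2@13:R]
Beat 7 (R): throw ball7 h=8 -> lands@15:R; in-air after throw: [b1@8:L b3@9:R b6@10:L b4@11:R b5@12:L b2@13:R b7@15:R]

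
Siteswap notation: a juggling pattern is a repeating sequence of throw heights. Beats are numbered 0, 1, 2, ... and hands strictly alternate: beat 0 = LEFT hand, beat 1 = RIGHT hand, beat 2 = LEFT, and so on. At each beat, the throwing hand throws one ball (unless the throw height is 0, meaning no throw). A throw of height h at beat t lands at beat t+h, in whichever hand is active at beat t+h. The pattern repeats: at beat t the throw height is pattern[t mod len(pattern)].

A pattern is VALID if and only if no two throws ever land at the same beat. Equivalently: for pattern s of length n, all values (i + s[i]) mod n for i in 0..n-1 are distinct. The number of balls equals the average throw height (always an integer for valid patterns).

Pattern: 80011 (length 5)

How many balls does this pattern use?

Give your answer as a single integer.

Pattern = [8, 0, 0, 1, 1], length n = 5
  position 0: throw height = 8, running sum = 8
  position 1: throw height = 0, running sum = 8
  position 2: throw height = 0, running sum = 8
  position 3: throw height = 1, running sum = 9
  position 4: throw height = 1, running sum = 10
Total sum = 10; balls = sum / n = 10 / 5 = 2

Answer: 2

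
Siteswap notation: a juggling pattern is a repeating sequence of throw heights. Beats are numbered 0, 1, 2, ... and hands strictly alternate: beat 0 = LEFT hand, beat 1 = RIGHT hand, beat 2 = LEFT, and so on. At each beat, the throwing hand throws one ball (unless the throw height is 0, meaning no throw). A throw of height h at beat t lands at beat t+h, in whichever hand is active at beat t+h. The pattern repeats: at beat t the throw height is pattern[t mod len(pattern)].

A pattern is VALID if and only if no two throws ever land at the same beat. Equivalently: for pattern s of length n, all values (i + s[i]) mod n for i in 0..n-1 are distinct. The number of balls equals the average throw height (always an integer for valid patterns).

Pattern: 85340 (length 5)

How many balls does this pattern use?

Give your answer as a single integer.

Answer: 4

Derivation:
Pattern = [8, 5, 3, 4, 0], length n = 5
  position 0: throw height = 8, running sum = 8
  position 1: throw height = 5, running sum = 13
  position 2: throw height = 3, running sum = 16
  position 3: throw height = 4, running sum = 20
  position 4: throw height = 0, running sum = 20
Total sum = 20; balls = sum / n = 20 / 5 = 4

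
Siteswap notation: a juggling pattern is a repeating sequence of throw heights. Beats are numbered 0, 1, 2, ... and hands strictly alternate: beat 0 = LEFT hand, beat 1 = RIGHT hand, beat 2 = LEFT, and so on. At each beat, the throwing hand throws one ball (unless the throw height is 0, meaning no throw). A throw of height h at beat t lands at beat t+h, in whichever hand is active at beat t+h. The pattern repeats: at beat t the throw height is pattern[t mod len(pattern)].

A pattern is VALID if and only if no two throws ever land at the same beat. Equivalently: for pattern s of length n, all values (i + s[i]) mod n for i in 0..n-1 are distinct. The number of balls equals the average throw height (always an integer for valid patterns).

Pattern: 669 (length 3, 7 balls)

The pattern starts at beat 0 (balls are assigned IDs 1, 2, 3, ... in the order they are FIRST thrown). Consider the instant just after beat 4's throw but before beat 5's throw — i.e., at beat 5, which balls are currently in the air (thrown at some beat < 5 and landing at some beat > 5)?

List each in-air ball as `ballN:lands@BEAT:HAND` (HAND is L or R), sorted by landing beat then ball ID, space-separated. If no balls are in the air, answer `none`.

Answer: ball1:lands@6:L ball2:lands@7:R ball4:lands@9:R ball5:lands@10:L ball3:lands@11:R

Derivation:
Beat 0 (L): throw ball1 h=6 -> lands@6:L; in-air after throw: [b1@6:L]
Beat 1 (R): throw ball2 h=6 -> lands@7:R; in-air after throw: [b1@6:L b2@7:R]
Beat 2 (L): throw ball3 h=9 -> lands@11:R; in-air after throw: [b1@6:L b2@7:R b3@11:R]
Beat 3 (R): throw ball4 h=6 -> lands@9:R; in-air after throw: [b1@6:L b2@7:R b4@9:R b3@11:R]
Beat 4 (L): throw ball5 h=6 -> lands@10:L; in-air after throw: [b1@6:L b2@7:R b4@9:R b5@10:L b3@11:R]
Beat 5 (R): throw ball6 h=9 -> lands@14:L; in-air after throw: [b1@6:L b2@7:R b4@9:R b5@10:L b3@11:R b6@14:L]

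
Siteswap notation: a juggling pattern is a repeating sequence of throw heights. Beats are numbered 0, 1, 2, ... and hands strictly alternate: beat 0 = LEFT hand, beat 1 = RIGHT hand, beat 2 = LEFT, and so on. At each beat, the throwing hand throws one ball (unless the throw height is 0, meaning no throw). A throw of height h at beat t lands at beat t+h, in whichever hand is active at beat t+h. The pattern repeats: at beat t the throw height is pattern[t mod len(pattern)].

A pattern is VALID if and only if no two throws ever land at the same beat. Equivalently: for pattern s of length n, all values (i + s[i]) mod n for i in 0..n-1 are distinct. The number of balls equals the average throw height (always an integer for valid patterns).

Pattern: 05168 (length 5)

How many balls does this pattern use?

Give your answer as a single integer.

Pattern = [0, 5, 1, 6, 8], length n = 5
  position 0: throw height = 0, running sum = 0
  position 1: throw height = 5, running sum = 5
  position 2: throw height = 1, running sum = 6
  position 3: throw height = 6, running sum = 12
  position 4: throw height = 8, running sum = 20
Total sum = 20; balls = sum / n = 20 / 5 = 4

Answer: 4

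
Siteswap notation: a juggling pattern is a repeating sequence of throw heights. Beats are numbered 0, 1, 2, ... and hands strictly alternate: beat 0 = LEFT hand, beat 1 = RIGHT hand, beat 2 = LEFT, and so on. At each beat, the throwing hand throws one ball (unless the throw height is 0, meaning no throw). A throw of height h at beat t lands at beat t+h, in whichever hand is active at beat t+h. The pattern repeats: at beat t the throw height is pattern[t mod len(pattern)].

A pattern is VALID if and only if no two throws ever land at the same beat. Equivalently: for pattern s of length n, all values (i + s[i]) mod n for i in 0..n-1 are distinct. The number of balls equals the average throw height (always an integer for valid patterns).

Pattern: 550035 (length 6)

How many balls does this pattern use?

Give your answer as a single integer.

Answer: 3

Derivation:
Pattern = [5, 5, 0, 0, 3, 5], length n = 6
  position 0: throw height = 5, running sum = 5
  position 1: throw height = 5, running sum = 10
  position 2: throw height = 0, running sum = 10
  position 3: throw height = 0, running sum = 10
  position 4: throw height = 3, running sum = 13
  position 5: throw height = 5, running sum = 18
Total sum = 18; balls = sum / n = 18 / 6 = 3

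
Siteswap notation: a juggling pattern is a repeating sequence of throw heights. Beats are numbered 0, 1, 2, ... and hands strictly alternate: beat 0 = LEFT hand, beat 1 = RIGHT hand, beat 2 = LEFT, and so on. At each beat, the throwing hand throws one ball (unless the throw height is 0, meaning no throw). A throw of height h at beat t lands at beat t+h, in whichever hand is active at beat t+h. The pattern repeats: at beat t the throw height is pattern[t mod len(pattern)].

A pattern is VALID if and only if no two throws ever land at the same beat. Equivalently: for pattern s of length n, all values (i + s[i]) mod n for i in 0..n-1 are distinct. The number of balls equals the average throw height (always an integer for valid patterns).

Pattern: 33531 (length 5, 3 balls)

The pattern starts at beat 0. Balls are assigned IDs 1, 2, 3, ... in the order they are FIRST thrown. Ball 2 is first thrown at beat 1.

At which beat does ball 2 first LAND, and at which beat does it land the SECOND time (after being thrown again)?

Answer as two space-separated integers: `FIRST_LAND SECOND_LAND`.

Answer: 4 5

Derivation:
Beat 0 (L): throw ball1 h=3 -> lands@3:R; in-air after throw: [b1@3:R]
Beat 1 (R): throw ball2 h=3 -> lands@4:L; in-air after throw: [b1@3:R b2@4:L]
Beat 2 (L): throw ball3 h=5 -> lands@7:R; in-air after throw: [b1@3:R b2@4:L b3@7:R]
Beat 3 (R): throw ball1 h=3 -> lands@6:L; in-air after throw: [b2@4:L b1@6:L b3@7:R]
Beat 4 (L): throw ball2 h=1 -> lands@5:R; in-air after throw: [b2@5:R b1@6:L b3@7:R]
Beat 5 (R): throw ball2 h=3 -> lands@8:L; in-air after throw: [b1@6:L b3@7:R b2@8:L]
Ball 2: thrown@1 h=3 -> first land @4; rethrown@4 h=1 -> second land @5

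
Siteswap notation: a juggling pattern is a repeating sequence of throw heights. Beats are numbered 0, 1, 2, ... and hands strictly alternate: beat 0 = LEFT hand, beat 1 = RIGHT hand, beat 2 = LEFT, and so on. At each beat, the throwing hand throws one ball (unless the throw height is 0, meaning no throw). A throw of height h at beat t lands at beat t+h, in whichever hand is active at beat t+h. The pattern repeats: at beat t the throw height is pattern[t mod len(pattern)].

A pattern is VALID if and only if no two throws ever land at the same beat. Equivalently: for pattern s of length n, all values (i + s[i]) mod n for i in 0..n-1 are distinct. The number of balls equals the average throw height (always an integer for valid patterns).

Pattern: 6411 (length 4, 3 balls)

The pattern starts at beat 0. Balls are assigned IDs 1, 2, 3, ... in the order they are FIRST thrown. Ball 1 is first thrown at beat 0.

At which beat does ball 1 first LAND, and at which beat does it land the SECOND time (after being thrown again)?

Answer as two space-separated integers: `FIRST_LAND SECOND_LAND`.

Answer: 6 7

Derivation:
Beat 0 (L): throw ball1 h=6 -> lands@6:L; in-air after throw: [b1@6:L]
Beat 1 (R): throw ball2 h=4 -> lands@5:R; in-air after throw: [b2@5:R b1@6:L]
Beat 2 (L): throw ball3 h=1 -> lands@3:R; in-air after throw: [b3@3:R b2@5:R b1@6:L]
Beat 3 (R): throw ball3 h=1 -> lands@4:L; in-air after throw: [b3@4:L b2@5:R b1@6:L]
Beat 4 (L): throw ball3 h=6 -> lands@10:L; in-air after throw: [b2@5:R b1@6:L b3@10:L]
Beat 5 (R): throw ball2 h=4 -> lands@9:R; in-air after throw: [b1@6:L b2@9:R b3@10:L]
Beat 6 (L): throw ball1 h=1 -> lands@7:R; in-air after throw: [b1@7:R b2@9:R b3@10:L]
Beat 7 (R): throw ball1 h=1 -> lands@8:L; in-air after throw: [b1@8:L b2@9:R b3@10:L]
Ball 1: thrown@0 h=6 -> first land @6; rethrown@6 h=1 -> second land @7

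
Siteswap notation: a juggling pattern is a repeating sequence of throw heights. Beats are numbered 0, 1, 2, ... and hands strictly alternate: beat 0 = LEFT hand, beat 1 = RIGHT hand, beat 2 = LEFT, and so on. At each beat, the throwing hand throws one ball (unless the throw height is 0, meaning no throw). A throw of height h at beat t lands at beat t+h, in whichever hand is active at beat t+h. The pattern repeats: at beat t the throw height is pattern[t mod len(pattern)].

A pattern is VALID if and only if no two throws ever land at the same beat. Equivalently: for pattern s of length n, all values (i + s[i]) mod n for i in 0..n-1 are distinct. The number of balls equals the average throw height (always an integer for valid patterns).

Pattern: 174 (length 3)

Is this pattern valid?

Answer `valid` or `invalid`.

Answer: valid

Derivation:
i=0: (i + s[i]) mod n = (0 + 1) mod 3 = 1
i=1: (i + s[i]) mod n = (1 + 7) mod 3 = 2
i=2: (i + s[i]) mod n = (2 + 4) mod 3 = 0
Residues: [1, 2, 0], distinct: True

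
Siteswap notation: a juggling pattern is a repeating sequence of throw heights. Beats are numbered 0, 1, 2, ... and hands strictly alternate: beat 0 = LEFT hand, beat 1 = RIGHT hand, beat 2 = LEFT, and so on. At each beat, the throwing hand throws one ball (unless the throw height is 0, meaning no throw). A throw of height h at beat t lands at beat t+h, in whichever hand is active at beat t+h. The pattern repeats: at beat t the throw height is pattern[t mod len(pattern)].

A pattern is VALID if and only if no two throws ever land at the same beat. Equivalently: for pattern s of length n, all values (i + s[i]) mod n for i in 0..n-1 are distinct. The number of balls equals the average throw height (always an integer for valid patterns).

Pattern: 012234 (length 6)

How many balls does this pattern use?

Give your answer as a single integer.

Pattern = [0, 1, 2, 2, 3, 4], length n = 6
  position 0: throw height = 0, running sum = 0
  position 1: throw height = 1, running sum = 1
  position 2: throw height = 2, running sum = 3
  position 3: throw height = 2, running sum = 5
  position 4: throw height = 3, running sum = 8
  position 5: throw height = 4, running sum = 12
Total sum = 12; balls = sum / n = 12 / 6 = 2

Answer: 2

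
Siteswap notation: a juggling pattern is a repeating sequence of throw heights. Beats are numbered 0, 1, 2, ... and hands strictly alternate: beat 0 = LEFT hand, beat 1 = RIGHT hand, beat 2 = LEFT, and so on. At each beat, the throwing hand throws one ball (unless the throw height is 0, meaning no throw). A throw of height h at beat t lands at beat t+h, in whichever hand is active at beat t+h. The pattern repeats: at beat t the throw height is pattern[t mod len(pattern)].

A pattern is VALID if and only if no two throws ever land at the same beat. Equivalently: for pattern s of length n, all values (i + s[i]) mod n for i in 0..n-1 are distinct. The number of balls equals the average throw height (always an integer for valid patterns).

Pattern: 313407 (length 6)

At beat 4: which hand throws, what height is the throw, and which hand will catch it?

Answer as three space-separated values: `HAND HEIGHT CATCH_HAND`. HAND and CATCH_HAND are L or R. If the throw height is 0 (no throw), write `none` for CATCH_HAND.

Answer: L 0 none

Derivation:
Beat 4: 4 mod 2 = 0, so hand = L
Throw height = pattern[4 mod 6] = pattern[4] = 0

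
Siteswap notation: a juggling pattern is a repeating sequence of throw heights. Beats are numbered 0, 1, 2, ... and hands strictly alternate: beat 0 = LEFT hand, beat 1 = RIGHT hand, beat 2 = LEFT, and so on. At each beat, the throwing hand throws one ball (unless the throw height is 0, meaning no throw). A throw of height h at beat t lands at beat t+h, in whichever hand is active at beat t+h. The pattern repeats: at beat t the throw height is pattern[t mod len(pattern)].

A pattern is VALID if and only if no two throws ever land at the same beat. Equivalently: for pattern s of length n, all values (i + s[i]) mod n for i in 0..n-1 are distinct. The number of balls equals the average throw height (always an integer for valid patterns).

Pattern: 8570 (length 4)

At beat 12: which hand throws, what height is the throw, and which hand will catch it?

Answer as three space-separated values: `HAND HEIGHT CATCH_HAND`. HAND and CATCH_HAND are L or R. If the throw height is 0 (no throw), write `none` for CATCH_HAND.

Beat 12: 12 mod 2 = 0, so hand = L
Throw height = pattern[12 mod 4] = pattern[0] = 8
Lands at beat 12+8=20, 20 mod 2 = 0, so catch hand = L

Answer: L 8 L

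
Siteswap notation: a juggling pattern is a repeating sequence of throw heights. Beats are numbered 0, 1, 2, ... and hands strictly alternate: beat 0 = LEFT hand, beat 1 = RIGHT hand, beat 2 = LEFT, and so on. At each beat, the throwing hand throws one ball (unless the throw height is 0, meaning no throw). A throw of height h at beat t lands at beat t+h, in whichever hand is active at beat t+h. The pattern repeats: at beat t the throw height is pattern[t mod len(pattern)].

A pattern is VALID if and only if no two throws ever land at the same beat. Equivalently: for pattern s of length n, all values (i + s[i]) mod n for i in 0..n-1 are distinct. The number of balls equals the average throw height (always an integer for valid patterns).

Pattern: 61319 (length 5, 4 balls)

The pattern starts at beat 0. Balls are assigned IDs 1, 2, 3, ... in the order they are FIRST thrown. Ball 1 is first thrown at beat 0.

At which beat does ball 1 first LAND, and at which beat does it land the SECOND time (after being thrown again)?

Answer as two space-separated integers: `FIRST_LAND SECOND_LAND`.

Answer: 6 7

Derivation:
Beat 0 (L): throw ball1 h=6 -> lands@6:L; in-air after throw: [b1@6:L]
Beat 1 (R): throw ball2 h=1 -> lands@2:L; in-air after throw: [b2@2:L b1@6:L]
Beat 2 (L): throw ball2 h=3 -> lands@5:R; in-air after throw: [b2@5:R b1@6:L]
Beat 3 (R): throw ball3 h=1 -> lands@4:L; in-air after throw: [b3@4:L b2@5:R b1@6:L]
Beat 4 (L): throw ball3 h=9 -> lands@13:R; in-air after throw: [b2@5:R b1@6:L b3@13:R]
Beat 5 (R): throw ball2 h=6 -> lands@11:R; in-air after throw: [b1@6:L b2@11:R b3@13:R]
Beat 6 (L): throw ball1 h=1 -> lands@7:R; in-air after throw: [b1@7:R b2@11:R b3@13:R]
Beat 7 (R): throw ball1 h=3 -> lands@10:L; in-air after throw: [b1@10:L b2@11:R b3@13:R]
Ball 1: thrown@0 h=6 -> first land @6; rethrown@6 h=1 -> second land @7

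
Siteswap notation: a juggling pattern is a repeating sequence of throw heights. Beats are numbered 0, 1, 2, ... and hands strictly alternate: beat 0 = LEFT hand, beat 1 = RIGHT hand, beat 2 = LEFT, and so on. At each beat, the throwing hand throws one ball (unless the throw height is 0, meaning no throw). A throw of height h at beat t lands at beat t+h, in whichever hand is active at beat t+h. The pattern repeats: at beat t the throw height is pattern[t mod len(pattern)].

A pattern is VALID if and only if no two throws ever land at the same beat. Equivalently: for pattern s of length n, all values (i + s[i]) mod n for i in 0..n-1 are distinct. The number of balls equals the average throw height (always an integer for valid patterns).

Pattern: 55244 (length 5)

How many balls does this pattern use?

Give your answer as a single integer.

Answer: 4

Derivation:
Pattern = [5, 5, 2, 4, 4], length n = 5
  position 0: throw height = 5, running sum = 5
  position 1: throw height = 5, running sum = 10
  position 2: throw height = 2, running sum = 12
  position 3: throw height = 4, running sum = 16
  position 4: throw height = 4, running sum = 20
Total sum = 20; balls = sum / n = 20 / 5 = 4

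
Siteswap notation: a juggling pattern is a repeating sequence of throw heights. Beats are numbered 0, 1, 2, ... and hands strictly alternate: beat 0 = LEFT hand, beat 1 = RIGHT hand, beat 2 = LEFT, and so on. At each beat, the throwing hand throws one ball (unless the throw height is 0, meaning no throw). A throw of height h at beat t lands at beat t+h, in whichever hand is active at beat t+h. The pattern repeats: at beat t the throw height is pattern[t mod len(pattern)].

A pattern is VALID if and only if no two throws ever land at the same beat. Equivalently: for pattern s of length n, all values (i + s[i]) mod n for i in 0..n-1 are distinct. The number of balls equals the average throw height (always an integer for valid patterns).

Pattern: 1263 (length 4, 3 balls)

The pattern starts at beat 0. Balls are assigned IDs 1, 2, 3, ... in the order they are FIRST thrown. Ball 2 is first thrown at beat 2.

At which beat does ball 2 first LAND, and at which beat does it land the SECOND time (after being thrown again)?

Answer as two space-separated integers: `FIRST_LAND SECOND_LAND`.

Answer: 8 9

Derivation:
Beat 0 (L): throw ball1 h=1 -> lands@1:R; in-air after throw: [b1@1:R]
Beat 1 (R): throw ball1 h=2 -> lands@3:R; in-air after throw: [b1@3:R]
Beat 2 (L): throw ball2 h=6 -> lands@8:L; in-air after throw: [b1@3:R b2@8:L]
Beat 3 (R): throw ball1 h=3 -> lands@6:L; in-air after throw: [b1@6:L b2@8:L]
Beat 4 (L): throw ball3 h=1 -> lands@5:R; in-air after throw: [b3@5:R b1@6:L b2@8:L]
Beat 5 (R): throw ball3 h=2 -> lands@7:R; in-air after throw: [b1@6:L b3@7:R b2@8:L]
Beat 6 (L): throw ball1 h=6 -> lands@12:L; in-air after throw: [b3@7:R b2@8:L b1@12:L]
Beat 7 (R): throw ball3 h=3 -> lands@10:L; in-air after throw: [b2@8:L b3@10:L b1@12:L]
Beat 8 (L): throw ball2 h=1 -> lands@9:R; in-air after throw: [b2@9:R b3@10:L b1@12:L]
Beat 9 (R): throw ball2 h=2 -> lands@11:R; in-air after throw: [b3@10:L b2@11:R b1@12:L]
Ball 2: thrown@2 h=6 -> first land @8; rethrown@8 h=1 -> second land @9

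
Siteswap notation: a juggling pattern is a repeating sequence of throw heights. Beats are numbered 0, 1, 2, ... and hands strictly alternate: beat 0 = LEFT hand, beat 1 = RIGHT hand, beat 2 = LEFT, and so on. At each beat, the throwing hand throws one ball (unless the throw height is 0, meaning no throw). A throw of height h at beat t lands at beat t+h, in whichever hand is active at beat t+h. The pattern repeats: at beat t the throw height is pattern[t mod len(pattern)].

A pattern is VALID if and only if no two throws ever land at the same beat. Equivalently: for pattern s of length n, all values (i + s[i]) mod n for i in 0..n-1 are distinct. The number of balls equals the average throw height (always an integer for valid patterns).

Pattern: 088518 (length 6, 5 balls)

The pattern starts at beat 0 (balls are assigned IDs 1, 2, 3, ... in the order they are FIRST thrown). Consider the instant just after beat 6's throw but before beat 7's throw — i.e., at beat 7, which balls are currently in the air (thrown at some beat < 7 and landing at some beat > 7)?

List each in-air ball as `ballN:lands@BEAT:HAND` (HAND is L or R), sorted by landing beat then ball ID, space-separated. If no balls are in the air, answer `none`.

Beat 1 (R): throw ball1 h=8 -> lands@9:R; in-air after throw: [b1@9:R]
Beat 2 (L): throw ball2 h=8 -> lands@10:L; in-air after throw: [b1@9:R b2@10:L]
Beat 3 (R): throw ball3 h=5 -> lands@8:L; in-air after throw: [b3@8:L b1@9:R b2@10:L]
Beat 4 (L): throw ball4 h=1 -> lands@5:R; in-air after throw: [b4@5:R b3@8:L b1@9:R b2@10:L]
Beat 5 (R): throw ball4 h=8 -> lands@13:R; in-air after throw: [b3@8:L b1@9:R b2@10:L b4@13:R]
Beat 7 (R): throw ball5 h=8 -> lands@15:R; in-air after throw: [b3@8:L b1@9:R b2@10:L b4@13:R b5@15:R]

Answer: ball3:lands@8:L ball1:lands@9:R ball2:lands@10:L ball4:lands@13:R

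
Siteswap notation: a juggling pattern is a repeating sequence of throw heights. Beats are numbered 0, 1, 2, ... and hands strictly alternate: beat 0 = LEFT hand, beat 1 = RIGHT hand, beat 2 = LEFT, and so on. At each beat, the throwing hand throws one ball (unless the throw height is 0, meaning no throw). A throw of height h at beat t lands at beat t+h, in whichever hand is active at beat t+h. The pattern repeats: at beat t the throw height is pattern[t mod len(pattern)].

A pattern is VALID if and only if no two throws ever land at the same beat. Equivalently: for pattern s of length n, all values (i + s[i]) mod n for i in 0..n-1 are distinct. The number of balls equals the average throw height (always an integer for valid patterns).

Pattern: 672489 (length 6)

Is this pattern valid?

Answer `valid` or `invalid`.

i=0: (i + s[i]) mod n = (0 + 6) mod 6 = 0
i=1: (i + s[i]) mod n = (1 + 7) mod 6 = 2
i=2: (i + s[i]) mod n = (2 + 2) mod 6 = 4
i=3: (i + s[i]) mod n = (3 + 4) mod 6 = 1
i=4: (i + s[i]) mod n = (4 + 8) mod 6 = 0
i=5: (i + s[i]) mod n = (5 + 9) mod 6 = 2
Residues: [0, 2, 4, 1, 0, 2], distinct: False

Answer: invalid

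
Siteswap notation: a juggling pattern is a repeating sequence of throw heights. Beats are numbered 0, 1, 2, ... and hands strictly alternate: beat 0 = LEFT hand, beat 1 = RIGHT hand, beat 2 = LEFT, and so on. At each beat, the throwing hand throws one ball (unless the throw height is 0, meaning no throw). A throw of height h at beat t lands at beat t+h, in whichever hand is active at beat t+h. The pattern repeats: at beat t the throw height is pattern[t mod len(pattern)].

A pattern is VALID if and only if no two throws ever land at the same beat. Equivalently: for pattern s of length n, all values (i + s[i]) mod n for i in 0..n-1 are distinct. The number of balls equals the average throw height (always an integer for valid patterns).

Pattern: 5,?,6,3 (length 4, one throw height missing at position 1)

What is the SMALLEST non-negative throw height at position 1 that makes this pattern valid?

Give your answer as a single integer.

Answer: 2

Derivation:
i=0: (0 + 5) mod 4 = 1
i=1: s[i]=? (unknown)
i=2: (2 + 6) mod 4 = 0
i=3: (3 + 3) mod 4 = 2
Known residues: [0, 1, 2]; need a permutation of 0..3, so missing residue r = 3
Need (1 + s) mod 4 = 3; smallest s = (3 - 1) mod 4 = 2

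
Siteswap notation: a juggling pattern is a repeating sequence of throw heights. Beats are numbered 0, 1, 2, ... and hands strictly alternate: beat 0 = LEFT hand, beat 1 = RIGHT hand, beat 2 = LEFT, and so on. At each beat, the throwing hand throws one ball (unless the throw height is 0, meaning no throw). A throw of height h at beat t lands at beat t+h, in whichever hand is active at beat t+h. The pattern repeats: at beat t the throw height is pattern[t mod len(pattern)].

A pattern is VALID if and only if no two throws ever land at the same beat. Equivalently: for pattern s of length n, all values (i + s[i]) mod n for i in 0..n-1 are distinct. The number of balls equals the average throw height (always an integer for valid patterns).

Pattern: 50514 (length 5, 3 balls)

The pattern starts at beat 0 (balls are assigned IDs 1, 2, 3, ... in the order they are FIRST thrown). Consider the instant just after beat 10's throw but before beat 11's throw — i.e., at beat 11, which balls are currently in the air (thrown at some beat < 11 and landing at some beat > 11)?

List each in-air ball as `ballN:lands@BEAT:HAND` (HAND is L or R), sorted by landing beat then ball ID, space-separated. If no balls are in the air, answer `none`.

Beat 0 (L): throw ball1 h=5 -> lands@5:R; in-air after throw: [b1@5:R]
Beat 2 (L): throw ball2 h=5 -> lands@7:R; in-air after throw: [b1@5:R b2@7:R]
Beat 3 (R): throw ball3 h=1 -> lands@4:L; in-air after throw: [b3@4:L b1@5:R b2@7:R]
Beat 4 (L): throw ball3 h=4 -> lands@8:L; in-air after throw: [b1@5:R b2@7:R b3@8:L]
Beat 5 (R): throw ball1 h=5 -> lands@10:L; in-air after throw: [b2@7:R b3@8:L b1@10:L]
Beat 7 (R): throw ball2 h=5 -> lands@12:L; in-air after throw: [b3@8:L b1@10:L b2@12:L]
Beat 8 (L): throw ball3 h=1 -> lands@9:R; in-air after throw: [b3@9:R b1@10:L b2@12:L]
Beat 9 (R): throw ball3 h=4 -> lands@13:R; in-air after throw: [b1@10:L b2@12:L b3@13:R]
Beat 10 (L): throw ball1 h=5 -> lands@15:R; in-air after throw: [b2@12:L b3@13:R b1@15:R]

Answer: ball2:lands@12:L ball3:lands@13:R ball1:lands@15:R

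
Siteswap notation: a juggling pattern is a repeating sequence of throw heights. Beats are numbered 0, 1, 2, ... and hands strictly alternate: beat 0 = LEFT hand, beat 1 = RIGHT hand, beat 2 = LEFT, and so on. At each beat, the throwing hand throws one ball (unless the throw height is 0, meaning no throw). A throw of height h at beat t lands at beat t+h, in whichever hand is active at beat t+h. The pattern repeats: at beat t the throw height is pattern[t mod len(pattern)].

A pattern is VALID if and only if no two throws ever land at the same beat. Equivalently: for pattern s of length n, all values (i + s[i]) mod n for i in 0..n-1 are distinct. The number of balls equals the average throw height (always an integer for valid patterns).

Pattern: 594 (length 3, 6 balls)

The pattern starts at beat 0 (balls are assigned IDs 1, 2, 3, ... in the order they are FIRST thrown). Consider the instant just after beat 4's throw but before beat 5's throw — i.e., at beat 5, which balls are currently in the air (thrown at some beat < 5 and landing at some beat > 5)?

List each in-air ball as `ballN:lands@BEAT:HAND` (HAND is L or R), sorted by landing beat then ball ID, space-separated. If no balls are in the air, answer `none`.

Beat 0 (L): throw ball1 h=5 -> lands@5:R; in-air after throw: [b1@5:R]
Beat 1 (R): throw ball2 h=9 -> lands@10:L; in-air after throw: [b1@5:R b2@10:L]
Beat 2 (L): throw ball3 h=4 -> lands@6:L; in-air after throw: [b1@5:R b3@6:L b2@10:L]
Beat 3 (R): throw ball4 h=5 -> lands@8:L; in-air after throw: [b1@5:R b3@6:L b4@8:L b2@10:L]
Beat 4 (L): throw ball5 h=9 -> lands@13:R; in-air after throw: [b1@5:R b3@6:L b4@8:L b2@10:L b5@13:R]
Beat 5 (R): throw ball1 h=4 -> lands@9:R; in-air after throw: [b3@6:L b4@8:L b1@9:R b2@10:L b5@13:R]

Answer: ball3:lands@6:L ball4:lands@8:L ball2:lands@10:L ball5:lands@13:R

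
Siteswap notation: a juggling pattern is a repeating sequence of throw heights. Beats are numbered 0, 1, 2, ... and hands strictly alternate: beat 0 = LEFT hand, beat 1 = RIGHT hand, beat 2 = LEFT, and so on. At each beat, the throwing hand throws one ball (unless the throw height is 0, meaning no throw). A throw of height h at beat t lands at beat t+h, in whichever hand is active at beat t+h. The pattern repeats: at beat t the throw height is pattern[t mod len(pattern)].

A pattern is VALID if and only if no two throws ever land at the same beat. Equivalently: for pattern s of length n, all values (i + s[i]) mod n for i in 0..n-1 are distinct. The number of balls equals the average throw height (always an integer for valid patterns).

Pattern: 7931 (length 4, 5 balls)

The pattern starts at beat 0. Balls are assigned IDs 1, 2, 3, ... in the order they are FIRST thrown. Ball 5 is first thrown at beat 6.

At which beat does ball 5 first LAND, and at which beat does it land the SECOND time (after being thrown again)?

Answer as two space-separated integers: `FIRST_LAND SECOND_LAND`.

Answer: 9 18

Derivation:
Beat 0 (L): throw ball1 h=7 -> lands@7:R; in-air after throw: [b1@7:R]
Beat 1 (R): throw ball2 h=9 -> lands@10:L; in-air after throw: [b1@7:R b2@10:L]
Beat 2 (L): throw ball3 h=3 -> lands@5:R; in-air after throw: [b3@5:R b1@7:R b2@10:L]
Beat 3 (R): throw ball4 h=1 -> lands@4:L; in-air after throw: [b4@4:L b3@5:R b1@7:R b2@10:L]
Beat 4 (L): throw ball4 h=7 -> lands@11:R; in-air after throw: [b3@5:R b1@7:R b2@10:L b4@11:R]
Beat 5 (R): throw ball3 h=9 -> lands@14:L; in-air after throw: [b1@7:R b2@10:L b4@11:R b3@14:L]
Beat 6 (L): throw ball5 h=3 -> lands@9:R; in-air after throw: [b1@7:R b5@9:R b2@10:L b4@11:R b3@14:L]
Beat 7 (R): throw ball1 h=1 -> lands@8:L; in-air after throw: [b1@8:L b5@9:R b2@10:L b4@11:R b3@14:L]
Beat 8 (L): throw ball1 h=7 -> lands@15:R; in-air after throw: [b5@9:R b2@10:L b4@11:R b3@14:L b1@15:R]
Beat 9 (R): throw ball5 h=9 -> lands@18:L; in-air after throw: [b2@10:L b4@11:R b3@14:L b1@15:R b5@18:L]
Beat 10 (L): throw ball2 h=3 -> lands@13:R; in-air after throw: [b4@11:R b2@13:R b3@14:L b1@15:R b5@18:L]
Beat 11 (R): throw ball4 h=1 -> lands@12:L; in-air after throw: [b4@12:L b2@13:R b3@14:L b1@15:R b5@18:L]
Beat 12 (L): throw ball4 h=7 -> lands@19:R; in-air after throw: [b2@13:R b3@14:L b1@15:R b5@18:L b4@19:R]
Beat 13 (R): throw ball2 h=9 -> lands@22:L; in-air after throw: [b3@14:L b1@15:R b5@18:L b4@19:R b2@22:L]
Beat 14 (L): throw ball3 h=3 -> lands@17:R; in-air after throw: [b1@15:R b3@17:R b5@18:L b4@19:R b2@22:L]
Beat 15 (R): throw ball1 h=1 -> lands@16:L; in-air after throw: [b1@16:L b3@17:R b5@18:L b4@19:R b2@22:L]
Beat 16 (L): throw ball1 h=7 -> lands@23:R; in-air after throw: [b3@17:R b5@18:L b4@19:R b2@22:L b1@23:R]
Beat 17 (R): throw ball3 h=9 -> lands@26:L; in-air after throw: [b5@18:L b4@19:R b2@22:L b1@23:R b3@26:L]
Beat 18 (L): throw ball5 h=3 -> lands@21:R; in-air after throw: [b4@19:R b5@21:R b2@22:L b1@23:R b3@26:L]
Ball 5: thrown@6 h=3 -> first land @9; rethrown@9 h=9 -> second land @18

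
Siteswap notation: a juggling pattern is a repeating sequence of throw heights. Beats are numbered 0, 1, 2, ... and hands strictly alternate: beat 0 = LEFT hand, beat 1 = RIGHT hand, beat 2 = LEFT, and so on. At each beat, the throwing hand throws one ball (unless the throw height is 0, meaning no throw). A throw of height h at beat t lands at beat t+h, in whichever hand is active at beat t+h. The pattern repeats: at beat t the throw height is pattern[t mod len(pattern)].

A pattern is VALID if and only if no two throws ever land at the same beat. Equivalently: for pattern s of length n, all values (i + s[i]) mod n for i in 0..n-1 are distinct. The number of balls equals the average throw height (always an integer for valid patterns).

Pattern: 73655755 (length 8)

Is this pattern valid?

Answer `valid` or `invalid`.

Answer: invalid

Derivation:
i=0: (i + s[i]) mod n = (0 + 7) mod 8 = 7
i=1: (i + s[i]) mod n = (1 + 3) mod 8 = 4
i=2: (i + s[i]) mod n = (2 + 6) mod 8 = 0
i=3: (i + s[i]) mod n = (3 + 5) mod 8 = 0
i=4: (i + s[i]) mod n = (4 + 5) mod 8 = 1
i=5: (i + s[i]) mod n = (5 + 7) mod 8 = 4
i=6: (i + s[i]) mod n = (6 + 5) mod 8 = 3
i=7: (i + s[i]) mod n = (7 + 5) mod 8 = 4
Residues: [7, 4, 0, 0, 1, 4, 3, 4], distinct: False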